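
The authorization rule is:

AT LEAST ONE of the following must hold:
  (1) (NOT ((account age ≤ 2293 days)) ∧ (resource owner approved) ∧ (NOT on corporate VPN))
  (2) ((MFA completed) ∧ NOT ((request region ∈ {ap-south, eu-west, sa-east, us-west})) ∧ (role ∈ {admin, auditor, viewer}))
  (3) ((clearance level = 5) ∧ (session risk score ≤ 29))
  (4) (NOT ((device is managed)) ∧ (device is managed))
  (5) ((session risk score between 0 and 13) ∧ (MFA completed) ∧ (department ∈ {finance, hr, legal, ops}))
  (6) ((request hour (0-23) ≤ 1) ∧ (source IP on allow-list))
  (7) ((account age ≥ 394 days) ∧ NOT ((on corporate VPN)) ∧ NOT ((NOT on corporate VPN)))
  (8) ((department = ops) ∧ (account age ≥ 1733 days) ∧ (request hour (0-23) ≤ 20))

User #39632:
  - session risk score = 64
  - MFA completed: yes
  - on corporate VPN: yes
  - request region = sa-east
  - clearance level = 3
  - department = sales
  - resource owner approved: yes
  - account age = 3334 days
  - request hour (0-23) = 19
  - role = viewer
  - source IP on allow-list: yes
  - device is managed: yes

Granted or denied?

Atomic conditions:
  account age ≤ 2293 days: 3334 ≤ 2293 is false
  resource owner approved: yes → true
  NOT on corporate VPN: yes → false
  MFA completed: yes → true
  request region ∈ {ap-south, eu-west, sa-east, us-west}: sa-east is in the set → true
  role ∈ {admin, auditor, viewer}: viewer is in the set → true
  clearance level = 5: 3 == 5 is false
  session risk score ≤ 29: 64 ≤ 29 is false
  device is managed: yes → true
  session risk score between 0 and 13: 64 in [0, 13] is false
  department ∈ {finance, hr, legal, ops}: sales is not in the set → false
  request hour (0-23) ≤ 1: 19 ≤ 1 is false
  source IP on allow-list: yes → true
  account age ≥ 394 days: 3334 ≥ 394 is true
  on corporate VPN: yes → true
  department = ops: sales == ops is false
  account age ≥ 1733 days: 3334 ≥ 1733 is true
  request hour (0-23) ≤ 20: 19 ≤ 20 is true
Combine:
[1.1] NOT false = true
[1] true AND true AND false = false
[2.2] NOT true = false
[2] true AND false AND true = false
[3] false AND false = false
[4.1] NOT true = false
[4] false AND true = false
[5] false AND true AND false = false
[6] false AND true = false
[7.2] NOT true = false
[7.3] NOT false = true
[7] true AND false AND true = false
[8] false AND true AND true = false
[root] false OR false OR false OR false OR false OR false OR false OR false = false
Overall: false → denied

Denied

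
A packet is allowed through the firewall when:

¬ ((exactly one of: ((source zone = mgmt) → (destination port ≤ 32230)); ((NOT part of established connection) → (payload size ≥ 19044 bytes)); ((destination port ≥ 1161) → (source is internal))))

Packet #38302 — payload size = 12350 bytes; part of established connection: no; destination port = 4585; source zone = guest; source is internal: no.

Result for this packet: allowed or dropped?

Dropped

Atomic conditions:
  source zone = mgmt: guest == mgmt is false
  destination port ≤ 32230: 4585 ≤ 32230 is true
  NOT part of established connection: no → true
  payload size ≥ 19044 bytes: 12350 ≥ 19044 is false
  destination port ≥ 1161: 4585 ≥ 1161 is true
  source is internal: no → false
Combine:
[1.1] false → true (antecedent false ⇒ implication holds) = true
[1.2] true → false = false
[1.3] true → false = false
[1] exactly-one(true, false, false) = true
[root] NOT true = false
Overall: false → dropped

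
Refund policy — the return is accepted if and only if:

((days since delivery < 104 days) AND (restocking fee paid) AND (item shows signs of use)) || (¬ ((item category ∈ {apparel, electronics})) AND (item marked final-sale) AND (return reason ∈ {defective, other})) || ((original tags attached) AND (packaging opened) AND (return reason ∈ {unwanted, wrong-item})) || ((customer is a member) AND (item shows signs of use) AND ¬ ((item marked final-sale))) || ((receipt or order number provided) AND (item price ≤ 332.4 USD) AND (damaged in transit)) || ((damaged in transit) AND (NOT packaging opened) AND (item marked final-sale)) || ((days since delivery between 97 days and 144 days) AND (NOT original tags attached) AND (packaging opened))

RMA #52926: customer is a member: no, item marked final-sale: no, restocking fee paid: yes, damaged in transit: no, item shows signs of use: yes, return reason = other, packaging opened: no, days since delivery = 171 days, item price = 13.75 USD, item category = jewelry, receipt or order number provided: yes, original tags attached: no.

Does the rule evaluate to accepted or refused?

Atomic conditions:
  days since delivery < 104 days: 171 < 104 is false
  restocking fee paid: yes → true
  item shows signs of use: yes → true
  item category ∈ {apparel, electronics}: jewelry is not in the set → false
  item marked final-sale: no → false
  return reason ∈ {defective, other}: other is in the set → true
  original tags attached: no → false
  packaging opened: no → false
  return reason ∈ {unwanted, wrong-item}: other is not in the set → false
  customer is a member: no → false
  receipt or order number provided: yes → true
  item price ≤ 332.4 USD: 13.75 ≤ 332.4 is true
  damaged in transit: no → false
  NOT packaging opened: no → true
  days since delivery between 97 days and 144 days: 171 in [97, 144] is false
  NOT original tags attached: no → true
Combine:
[1] false AND true AND true = false
[2.1] NOT false = true
[2] true AND false AND true = false
[3] false AND false AND false = false
[4.3] NOT false = true
[4] false AND true AND true = false
[5] true AND true AND false = false
[6] false AND true AND false = false
[7] false AND true AND false = false
[root] false OR false OR false OR false OR false OR false OR false = false
Overall: false → refused

Refused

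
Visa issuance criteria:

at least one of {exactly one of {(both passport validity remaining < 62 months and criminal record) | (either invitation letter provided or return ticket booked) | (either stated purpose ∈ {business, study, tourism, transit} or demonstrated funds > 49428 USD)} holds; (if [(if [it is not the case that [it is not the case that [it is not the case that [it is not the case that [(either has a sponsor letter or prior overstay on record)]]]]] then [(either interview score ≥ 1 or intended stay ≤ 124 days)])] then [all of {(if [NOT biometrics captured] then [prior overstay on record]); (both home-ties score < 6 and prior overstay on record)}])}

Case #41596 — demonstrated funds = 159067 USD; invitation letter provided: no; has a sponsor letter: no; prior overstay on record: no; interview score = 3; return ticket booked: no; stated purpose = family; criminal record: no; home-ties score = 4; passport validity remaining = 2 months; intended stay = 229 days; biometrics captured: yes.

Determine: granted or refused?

Granted

Atomic conditions:
  passport validity remaining < 62 months: 2 < 62 is true
  criminal record: no → false
  invitation letter provided: no → false
  return ticket booked: no → false
  stated purpose ∈ {business, study, tourism, transit}: family is not in the set → false
  demonstrated funds > 49428 USD: 159067 > 49428 is true
  has a sponsor letter: no → false
  prior overstay on record: no → false
  interview score ≥ 1: 3 ≥ 1 is true
  intended stay ≤ 124 days: 229 ≤ 124 is false
  NOT biometrics captured: yes → false
  home-ties score < 6: 4 < 6 is true
Combine:
[1.1] true AND false = false
[1.2] false OR false = false
[1.3] false OR true = true
[1] exactly-one(false, false, true) = true
[2.1.1.1.1.1.1] false OR false = false
[2.1.1.1.1.1] NOT false = true
[2.1.1.1.1] NOT true = false
[2.1.1.1] NOT false = true
[2.1.1] NOT true = false
[2.1.2] true OR false = true
[2.1] false → true (antecedent false ⇒ implication holds) = true
[2.2.1] false → false (antecedent false ⇒ implication holds) = true
[2.2.2] true AND false = false
[2.2] true AND false = false
[2] true → false = false
[root] true OR false = true
Overall: true → granted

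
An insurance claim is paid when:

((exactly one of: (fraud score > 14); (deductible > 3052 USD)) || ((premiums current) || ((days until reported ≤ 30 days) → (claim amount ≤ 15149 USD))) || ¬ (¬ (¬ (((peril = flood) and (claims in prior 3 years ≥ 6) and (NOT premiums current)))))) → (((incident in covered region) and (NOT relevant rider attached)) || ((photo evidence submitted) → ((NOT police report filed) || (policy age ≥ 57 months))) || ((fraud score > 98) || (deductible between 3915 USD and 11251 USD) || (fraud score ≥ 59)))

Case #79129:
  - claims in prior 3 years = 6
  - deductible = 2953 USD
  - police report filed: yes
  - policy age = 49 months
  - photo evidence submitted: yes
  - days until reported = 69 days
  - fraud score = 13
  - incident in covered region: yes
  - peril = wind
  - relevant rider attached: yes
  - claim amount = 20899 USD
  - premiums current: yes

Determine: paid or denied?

Atomic conditions:
  fraud score > 14: 13 > 14 is false
  deductible > 3052 USD: 2953 > 3052 is false
  premiums current: yes → true
  days until reported ≤ 30 days: 69 ≤ 30 is false
  claim amount ≤ 15149 USD: 20899 ≤ 15149 is false
  peril = flood: wind == flood is false
  claims in prior 3 years ≥ 6: 6 ≥ 6 is true
  NOT premiums current: yes → false
  incident in covered region: yes → true
  NOT relevant rider attached: yes → false
  photo evidence submitted: yes → true
  NOT police report filed: yes → false
  policy age ≥ 57 months: 49 ≥ 57 is false
  fraud score > 98: 13 > 98 is false
  deductible between 3915 USD and 11251 USD: 2953 in [3915, 11251] is false
  fraud score ≥ 59: 13 ≥ 59 is false
Combine:
[1.1] exactly-one(false, false) = false
[1.2.2] false → false (antecedent false ⇒ implication holds) = true
[1.2] true OR true = true
[1.3.1.1.1] false AND true AND false = false
[1.3.1.1] NOT false = true
[1.3.1] NOT true = false
[1.3] NOT false = true
[1] false OR true OR true = true
[2.1] true AND false = false
[2.2.2] false OR false = false
[2.2] true → false = false
[2.3] false OR false OR false = false
[2] false OR false OR false = false
[root] true → false = false
Overall: false → denied

Denied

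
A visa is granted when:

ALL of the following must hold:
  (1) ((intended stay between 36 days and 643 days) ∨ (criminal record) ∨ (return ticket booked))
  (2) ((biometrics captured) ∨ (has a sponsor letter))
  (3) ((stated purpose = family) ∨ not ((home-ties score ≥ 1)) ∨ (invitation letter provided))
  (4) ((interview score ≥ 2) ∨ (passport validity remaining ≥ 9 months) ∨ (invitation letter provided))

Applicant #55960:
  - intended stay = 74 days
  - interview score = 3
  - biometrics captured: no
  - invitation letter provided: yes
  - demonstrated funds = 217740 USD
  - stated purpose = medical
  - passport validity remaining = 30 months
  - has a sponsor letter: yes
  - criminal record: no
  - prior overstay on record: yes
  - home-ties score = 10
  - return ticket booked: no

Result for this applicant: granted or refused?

Atomic conditions:
  intended stay between 36 days and 643 days: 74 in [36, 643] is true
  criminal record: no → false
  return ticket booked: no → false
  biometrics captured: no → false
  has a sponsor letter: yes → true
  stated purpose = family: medical == family is false
  home-ties score ≥ 1: 10 ≥ 1 is true
  invitation letter provided: yes → true
  interview score ≥ 2: 3 ≥ 2 is true
  passport validity remaining ≥ 9 months: 30 ≥ 9 is true
Combine:
[1] true OR false OR false = true
[2] false OR true = true
[3.2] NOT true = false
[3] false OR false OR true = true
[4] true OR true OR true = true
[root] true AND true AND true AND true = true
Overall: true → granted

Granted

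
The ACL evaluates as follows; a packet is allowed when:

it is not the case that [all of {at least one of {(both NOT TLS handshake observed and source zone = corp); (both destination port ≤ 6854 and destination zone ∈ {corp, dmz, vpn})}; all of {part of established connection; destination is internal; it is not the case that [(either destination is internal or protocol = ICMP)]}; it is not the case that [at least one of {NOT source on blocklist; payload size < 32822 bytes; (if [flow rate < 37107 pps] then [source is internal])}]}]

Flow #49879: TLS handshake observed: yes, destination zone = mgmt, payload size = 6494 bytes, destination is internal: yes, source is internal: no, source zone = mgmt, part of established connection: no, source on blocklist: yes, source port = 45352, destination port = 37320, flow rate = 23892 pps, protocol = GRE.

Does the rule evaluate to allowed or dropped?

Atomic conditions:
  NOT TLS handshake observed: yes → false
  source zone = corp: mgmt == corp is false
  destination port ≤ 6854: 37320 ≤ 6854 is false
  destination zone ∈ {corp, dmz, vpn}: mgmt is not in the set → false
  part of established connection: no → false
  destination is internal: yes → true
  protocol = ICMP: GRE == ICMP is false
  NOT source on blocklist: yes → false
  payload size < 32822 bytes: 6494 < 32822 is true
  flow rate < 37107 pps: 23892 < 37107 is true
  source is internal: no → false
Combine:
[1.1.1] false AND false = false
[1.1.2] false AND false = false
[1.1] false OR false = false
[1.2.3.1] true OR false = true
[1.2.3] NOT true = false
[1.2] false AND true AND false = false
[1.3.1.3] true → false = false
[1.3.1] false OR true OR false = true
[1.3] NOT true = false
[1] false AND false AND false = false
[root] NOT false = true
Overall: true → allowed

Allowed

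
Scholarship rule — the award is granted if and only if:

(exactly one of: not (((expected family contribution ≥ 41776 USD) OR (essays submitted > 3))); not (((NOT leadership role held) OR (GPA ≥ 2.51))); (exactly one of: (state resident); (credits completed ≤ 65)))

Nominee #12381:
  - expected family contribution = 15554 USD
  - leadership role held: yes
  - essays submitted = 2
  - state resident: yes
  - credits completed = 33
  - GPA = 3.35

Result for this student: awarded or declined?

Atomic conditions:
  expected family contribution ≥ 41776 USD: 15554 ≥ 41776 is false
  essays submitted > 3: 2 > 3 is false
  NOT leadership role held: yes → false
  GPA ≥ 2.51: 3.35 ≥ 2.51 is true
  state resident: yes → true
  credits completed ≤ 65: 33 ≤ 65 is true
Combine:
[1.1] false OR false = false
[1] NOT false = true
[2.1] false OR true = true
[2] NOT true = false
[3] exactly-one(true, true) = false
[root] exactly-one(true, false, false) = true
Overall: true → awarded

Awarded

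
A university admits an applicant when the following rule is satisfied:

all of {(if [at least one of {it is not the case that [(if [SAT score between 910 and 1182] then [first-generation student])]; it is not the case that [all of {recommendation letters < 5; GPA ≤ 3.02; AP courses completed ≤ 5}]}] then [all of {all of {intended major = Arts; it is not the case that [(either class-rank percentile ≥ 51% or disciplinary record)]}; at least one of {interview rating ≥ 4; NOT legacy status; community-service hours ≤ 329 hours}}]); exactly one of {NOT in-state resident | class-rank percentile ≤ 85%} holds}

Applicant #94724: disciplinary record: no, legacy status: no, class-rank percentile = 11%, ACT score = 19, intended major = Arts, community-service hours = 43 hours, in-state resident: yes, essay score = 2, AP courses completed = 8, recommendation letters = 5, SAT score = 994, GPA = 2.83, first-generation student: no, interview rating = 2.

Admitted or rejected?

Admitted

Atomic conditions:
  SAT score between 910 and 1182: 994 in [910, 1182] is true
  first-generation student: no → false
  recommendation letters < 5: 5 < 5 is false
  GPA ≤ 3.02: 2.83 ≤ 3.02 is true
  AP courses completed ≤ 5: 8 ≤ 5 is false
  intended major = Arts: Arts == Arts is true
  class-rank percentile ≥ 51%: 11 ≥ 51 is false
  disciplinary record: no → false
  interview rating ≥ 4: 2 ≥ 4 is false
  NOT legacy status: no → true
  community-service hours ≤ 329 hours: 43 ≤ 329 is true
  NOT in-state resident: yes → false
  class-rank percentile ≤ 85%: 11 ≤ 85 is true
Combine:
[1.1.1.1] true → false = false
[1.1.1] NOT false = true
[1.1.2.1] false AND true AND false = false
[1.1.2] NOT false = true
[1.1] true OR true = true
[1.2.1.2.1] false OR false = false
[1.2.1.2] NOT false = true
[1.2.1] true AND true = true
[1.2.2] false OR true OR true = true
[1.2] true AND true = true
[1] true → true = true
[2] exactly-one(false, true) = true
[root] true AND true = true
Overall: true → admitted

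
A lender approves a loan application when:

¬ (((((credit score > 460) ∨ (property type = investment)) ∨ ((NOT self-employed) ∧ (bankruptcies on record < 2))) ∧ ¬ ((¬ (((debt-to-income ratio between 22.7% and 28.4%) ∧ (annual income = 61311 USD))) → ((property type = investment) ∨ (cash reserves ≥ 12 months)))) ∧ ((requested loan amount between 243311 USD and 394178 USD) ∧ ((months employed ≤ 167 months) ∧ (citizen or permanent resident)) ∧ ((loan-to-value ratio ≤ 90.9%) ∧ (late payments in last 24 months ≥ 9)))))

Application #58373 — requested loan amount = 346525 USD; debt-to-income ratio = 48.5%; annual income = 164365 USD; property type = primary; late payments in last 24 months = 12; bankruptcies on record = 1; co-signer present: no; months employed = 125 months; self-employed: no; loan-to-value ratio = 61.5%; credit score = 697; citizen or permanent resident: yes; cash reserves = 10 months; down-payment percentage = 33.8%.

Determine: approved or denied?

Denied

Atomic conditions:
  credit score > 460: 697 > 460 is true
  property type = investment: primary == investment is false
  NOT self-employed: no → true
  bankruptcies on record < 2: 1 < 2 is true
  debt-to-income ratio between 22.7% and 28.4%: 48.5 in [22.7, 28.4] is false
  annual income = 61311 USD: 164365 == 61311 is false
  cash reserves ≥ 12 months: 10 ≥ 12 is false
  requested loan amount between 243311 USD and 394178 USD: 346525 in [243311, 394178] is true
  months employed ≤ 167 months: 125 ≤ 167 is true
  citizen or permanent resident: yes → true
  loan-to-value ratio ≤ 90.9%: 61.5 ≤ 90.9 is true
  late payments in last 24 months ≥ 9: 12 ≥ 9 is true
Combine:
[1.1.1] true OR false = true
[1.1.2] true AND true = true
[1.1] true OR true = true
[1.2.1.1.1] false AND false = false
[1.2.1.1] NOT false = true
[1.2.1.2] false OR false = false
[1.2.1] true → false = false
[1.2] NOT false = true
[1.3.2] true AND true = true
[1.3.3] true AND true = true
[1.3] true AND true AND true = true
[1] true AND true AND true = true
[root] NOT true = false
Overall: false → denied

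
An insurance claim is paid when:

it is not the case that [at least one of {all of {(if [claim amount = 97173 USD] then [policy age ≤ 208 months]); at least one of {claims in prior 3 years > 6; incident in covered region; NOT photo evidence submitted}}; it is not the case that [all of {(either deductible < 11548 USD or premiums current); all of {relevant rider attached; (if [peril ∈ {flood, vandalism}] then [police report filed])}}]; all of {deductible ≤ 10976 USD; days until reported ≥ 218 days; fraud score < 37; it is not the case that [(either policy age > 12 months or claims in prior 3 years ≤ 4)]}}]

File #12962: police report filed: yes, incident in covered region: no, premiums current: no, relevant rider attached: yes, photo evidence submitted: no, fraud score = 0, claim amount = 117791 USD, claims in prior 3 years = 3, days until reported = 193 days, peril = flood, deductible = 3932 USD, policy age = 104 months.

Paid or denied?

Denied

Atomic conditions:
  claim amount = 97173 USD: 117791 == 97173 is false
  policy age ≤ 208 months: 104 ≤ 208 is true
  claims in prior 3 years > 6: 3 > 6 is false
  incident in covered region: no → false
  NOT photo evidence submitted: no → true
  deductible < 11548 USD: 3932 < 11548 is true
  premiums current: no → false
  relevant rider attached: yes → true
  peril ∈ {flood, vandalism}: flood is in the set → true
  police report filed: yes → true
  deductible ≤ 10976 USD: 3932 ≤ 10976 is true
  days until reported ≥ 218 days: 193 ≥ 218 is false
  fraud score < 37: 0 < 37 is true
  policy age > 12 months: 104 > 12 is true
  claims in prior 3 years ≤ 4: 3 ≤ 4 is true
Combine:
[1.1.1] false → true (antecedent false ⇒ implication holds) = true
[1.1.2] false OR false OR true = true
[1.1] true AND true = true
[1.2.1.1] true OR false = true
[1.2.1.2.2] true → true = true
[1.2.1.2] true AND true = true
[1.2.1] true AND true = true
[1.2] NOT true = false
[1.3.4.1] true OR true = true
[1.3.4] NOT true = false
[1.3] true AND false AND true AND false = false
[1] true OR false OR false = true
[root] NOT true = false
Overall: false → denied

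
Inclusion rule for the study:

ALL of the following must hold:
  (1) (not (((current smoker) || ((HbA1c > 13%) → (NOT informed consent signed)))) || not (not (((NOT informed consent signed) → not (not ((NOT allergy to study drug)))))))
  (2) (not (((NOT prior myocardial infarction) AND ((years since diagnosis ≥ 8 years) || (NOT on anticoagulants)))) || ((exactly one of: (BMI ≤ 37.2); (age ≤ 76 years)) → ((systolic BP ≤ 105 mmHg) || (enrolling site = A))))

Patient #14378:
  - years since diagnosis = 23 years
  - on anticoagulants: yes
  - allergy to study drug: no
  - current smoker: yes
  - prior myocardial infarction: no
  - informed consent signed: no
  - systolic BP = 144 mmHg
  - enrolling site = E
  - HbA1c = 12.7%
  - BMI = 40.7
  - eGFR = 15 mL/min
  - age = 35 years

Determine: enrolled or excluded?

Excluded

Atomic conditions:
  current smoker: yes → true
  HbA1c > 13%: 12.7 > 13 is false
  NOT informed consent signed: no → true
  NOT allergy to study drug: no → true
  NOT prior myocardial infarction: no → true
  years since diagnosis ≥ 8 years: 23 ≥ 8 is true
  NOT on anticoagulants: yes → false
  BMI ≤ 37.2: 40.7 ≤ 37.2 is false
  age ≤ 76 years: 35 ≤ 76 is true
  systolic BP ≤ 105 mmHg: 144 ≤ 105 is false
  enrolling site = A: E == A is false
Combine:
[1.1.1.2] false → true (antecedent false ⇒ implication holds) = true
[1.1.1] true OR true = true
[1.1] NOT true = false
[1.2.1.1.2.1] NOT true = false
[1.2.1.1.2] NOT false = true
[1.2.1.1] true → true = true
[1.2.1] NOT true = false
[1.2] NOT false = true
[1] false OR true = true
[2.1.1.2] true OR false = true
[2.1.1] true AND true = true
[2.1] NOT true = false
[2.2.1] exactly-one(false, true) = true
[2.2.2] false OR false = false
[2.2] true → false = false
[2] false OR false = false
[root] true AND false = false
Overall: false → excluded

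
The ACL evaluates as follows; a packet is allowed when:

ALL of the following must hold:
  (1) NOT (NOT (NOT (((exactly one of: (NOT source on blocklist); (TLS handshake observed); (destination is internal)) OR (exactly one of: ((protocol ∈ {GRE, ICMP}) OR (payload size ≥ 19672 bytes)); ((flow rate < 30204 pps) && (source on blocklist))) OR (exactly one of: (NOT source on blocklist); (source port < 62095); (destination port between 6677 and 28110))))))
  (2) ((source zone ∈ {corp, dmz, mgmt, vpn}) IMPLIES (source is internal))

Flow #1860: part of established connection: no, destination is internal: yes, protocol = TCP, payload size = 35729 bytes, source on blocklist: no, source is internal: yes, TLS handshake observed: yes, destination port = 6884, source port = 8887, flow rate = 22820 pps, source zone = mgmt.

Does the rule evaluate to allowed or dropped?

Dropped

Atomic conditions:
  NOT source on blocklist: no → true
  TLS handshake observed: yes → true
  destination is internal: yes → true
  protocol ∈ {GRE, ICMP}: TCP is not in the set → false
  payload size ≥ 19672 bytes: 35729 ≥ 19672 is true
  flow rate < 30204 pps: 22820 < 30204 is true
  source on blocklist: no → false
  source port < 62095: 8887 < 62095 is true
  destination port between 6677 and 28110: 6884 in [6677, 28110] is true
  source zone ∈ {corp, dmz, mgmt, vpn}: mgmt is in the set → true
  source is internal: yes → true
Combine:
[1.1.1.1.1] exactly-one(true, true, true) = false
[1.1.1.1.2.1] false OR true = true
[1.1.1.1.2.2] true AND false = false
[1.1.1.1.2] exactly-one(true, false) = true
[1.1.1.1.3] exactly-one(true, true, true) = false
[1.1.1.1] false OR true OR false = true
[1.1.1] NOT true = false
[1.1] NOT false = true
[1] NOT true = false
[2] true → true = true
[root] false AND true = false
Overall: false → dropped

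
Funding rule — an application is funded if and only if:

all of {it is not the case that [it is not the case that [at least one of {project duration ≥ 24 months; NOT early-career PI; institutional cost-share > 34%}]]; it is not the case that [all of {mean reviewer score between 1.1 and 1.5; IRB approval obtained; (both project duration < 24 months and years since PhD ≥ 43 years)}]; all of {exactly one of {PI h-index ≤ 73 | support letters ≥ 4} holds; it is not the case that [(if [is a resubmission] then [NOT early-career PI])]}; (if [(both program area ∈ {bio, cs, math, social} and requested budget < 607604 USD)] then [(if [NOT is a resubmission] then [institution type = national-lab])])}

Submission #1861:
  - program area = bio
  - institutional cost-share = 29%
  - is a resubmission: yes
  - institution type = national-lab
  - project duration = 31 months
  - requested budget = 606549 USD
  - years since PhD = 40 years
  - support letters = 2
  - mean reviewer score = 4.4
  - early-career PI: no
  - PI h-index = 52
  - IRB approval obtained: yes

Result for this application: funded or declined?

Atomic conditions:
  project duration ≥ 24 months: 31 ≥ 24 is true
  NOT early-career PI: no → true
  institutional cost-share > 34%: 29 > 34 is false
  mean reviewer score between 1.1 and 1.5: 4.4 in [1.1, 1.5] is false
  IRB approval obtained: yes → true
  project duration < 24 months: 31 < 24 is false
  years since PhD ≥ 43 years: 40 ≥ 43 is false
  PI h-index ≤ 73: 52 ≤ 73 is true
  support letters ≥ 4: 2 ≥ 4 is false
  is a resubmission: yes → true
  program area ∈ {bio, cs, math, social}: bio is in the set → true
  requested budget < 607604 USD: 606549 < 607604 is true
  NOT is a resubmission: yes → false
  institution type = national-lab: national-lab == national-lab is true
Combine:
[1.1.1] true OR true OR false = true
[1.1] NOT true = false
[1] NOT false = true
[2.1.3] false AND false = false
[2.1] false AND true AND false = false
[2] NOT false = true
[3.1] exactly-one(true, false) = true
[3.2.1] true → true = true
[3.2] NOT true = false
[3] true AND false = false
[4.1] true AND true = true
[4.2] false → true (antecedent false ⇒ implication holds) = true
[4] true → true = true
[root] true AND true AND false AND true = false
Overall: false → declined

Declined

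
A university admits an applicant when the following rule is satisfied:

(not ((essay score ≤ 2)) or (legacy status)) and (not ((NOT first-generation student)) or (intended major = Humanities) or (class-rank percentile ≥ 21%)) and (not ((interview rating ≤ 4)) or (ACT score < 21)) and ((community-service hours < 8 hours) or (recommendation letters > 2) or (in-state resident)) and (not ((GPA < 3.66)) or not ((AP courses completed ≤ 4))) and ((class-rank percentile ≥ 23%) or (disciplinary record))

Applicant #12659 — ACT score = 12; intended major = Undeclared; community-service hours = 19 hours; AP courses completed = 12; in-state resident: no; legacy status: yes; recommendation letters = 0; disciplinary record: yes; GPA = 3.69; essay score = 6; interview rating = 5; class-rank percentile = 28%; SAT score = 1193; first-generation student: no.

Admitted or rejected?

Rejected

Atomic conditions:
  essay score ≤ 2: 6 ≤ 2 is false
  legacy status: yes → true
  NOT first-generation student: no → true
  intended major = Humanities: Undeclared == Humanities is false
  class-rank percentile ≥ 21%: 28 ≥ 21 is true
  interview rating ≤ 4: 5 ≤ 4 is false
  ACT score < 21: 12 < 21 is true
  community-service hours < 8 hours: 19 < 8 is false
  recommendation letters > 2: 0 > 2 is false
  in-state resident: no → false
  GPA < 3.66: 3.69 < 3.66 is false
  AP courses completed ≤ 4: 12 ≤ 4 is false
  class-rank percentile ≥ 23%: 28 ≥ 23 is true
  disciplinary record: yes → true
Combine:
[1.1] NOT false = true
[1] true OR true = true
[2.1] NOT true = false
[2] false OR false OR true = true
[3.1] NOT false = true
[3] true OR true = true
[4] false OR false OR false = false
[5.1] NOT false = true
[5.2] NOT false = true
[5] true OR true = true
[6] true OR true = true
[root] true AND true AND true AND false AND true AND true = false
Overall: false → rejected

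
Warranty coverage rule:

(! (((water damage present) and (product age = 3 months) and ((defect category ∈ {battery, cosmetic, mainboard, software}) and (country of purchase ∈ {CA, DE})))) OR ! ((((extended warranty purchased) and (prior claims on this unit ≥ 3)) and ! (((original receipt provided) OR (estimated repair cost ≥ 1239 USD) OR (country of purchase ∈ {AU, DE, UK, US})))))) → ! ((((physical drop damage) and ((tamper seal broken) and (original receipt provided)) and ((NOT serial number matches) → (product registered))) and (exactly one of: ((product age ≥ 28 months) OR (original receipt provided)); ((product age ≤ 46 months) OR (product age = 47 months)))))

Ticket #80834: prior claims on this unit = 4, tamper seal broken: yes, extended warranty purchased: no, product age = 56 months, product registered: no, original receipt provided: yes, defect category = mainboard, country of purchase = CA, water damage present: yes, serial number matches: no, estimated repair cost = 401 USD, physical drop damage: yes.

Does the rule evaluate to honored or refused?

Honored

Atomic conditions:
  water damage present: yes → true
  product age = 3 months: 56 == 3 is false
  defect category ∈ {battery, cosmetic, mainboard, software}: mainboard is in the set → true
  country of purchase ∈ {CA, DE}: CA is in the set → true
  extended warranty purchased: no → false
  prior claims on this unit ≥ 3: 4 ≥ 3 is true
  original receipt provided: yes → true
  estimated repair cost ≥ 1239 USD: 401 ≥ 1239 is false
  country of purchase ∈ {AU, DE, UK, US}: CA is not in the set → false
  physical drop damage: yes → true
  tamper seal broken: yes → true
  NOT serial number matches: no → true
  product registered: no → false
  product age ≥ 28 months: 56 ≥ 28 is true
  product age ≤ 46 months: 56 ≤ 46 is false
  product age = 47 months: 56 == 47 is false
Combine:
[1.1.1.3] true AND true = true
[1.1.1] true AND false AND true = false
[1.1] NOT false = true
[1.2.1.1] false AND true = false
[1.2.1.2.1] true OR false OR false = true
[1.2.1.2] NOT true = false
[1.2.1] false AND false = false
[1.2] NOT false = true
[1] true OR true = true
[2.1.1.2] true AND true = true
[2.1.1.3] true → false = false
[2.1.1] true AND true AND false = false
[2.1.2.1] true OR true = true
[2.1.2.2] false OR false = false
[2.1.2] exactly-one(true, false) = true
[2.1] false AND true = false
[2] NOT false = true
[root] true → true = true
Overall: true → honored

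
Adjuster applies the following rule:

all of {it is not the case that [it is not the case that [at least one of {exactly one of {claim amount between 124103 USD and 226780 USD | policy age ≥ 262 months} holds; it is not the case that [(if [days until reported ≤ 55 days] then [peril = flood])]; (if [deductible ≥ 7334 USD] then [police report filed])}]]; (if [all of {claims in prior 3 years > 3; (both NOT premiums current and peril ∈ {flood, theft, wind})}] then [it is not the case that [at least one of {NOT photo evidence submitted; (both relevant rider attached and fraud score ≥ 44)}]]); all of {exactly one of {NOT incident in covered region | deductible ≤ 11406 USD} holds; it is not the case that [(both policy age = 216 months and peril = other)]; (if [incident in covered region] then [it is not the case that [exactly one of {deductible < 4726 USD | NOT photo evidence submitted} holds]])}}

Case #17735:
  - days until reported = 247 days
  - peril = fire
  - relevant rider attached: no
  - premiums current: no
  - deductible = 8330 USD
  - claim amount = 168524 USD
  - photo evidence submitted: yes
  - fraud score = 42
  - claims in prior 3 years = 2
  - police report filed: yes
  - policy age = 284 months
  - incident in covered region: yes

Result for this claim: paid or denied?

Atomic conditions:
  claim amount between 124103 USD and 226780 USD: 168524 in [124103, 226780] is true
  policy age ≥ 262 months: 284 ≥ 262 is true
  days until reported ≤ 55 days: 247 ≤ 55 is false
  peril = flood: fire == flood is false
  deductible ≥ 7334 USD: 8330 ≥ 7334 is true
  police report filed: yes → true
  claims in prior 3 years > 3: 2 > 3 is false
  NOT premiums current: no → true
  peril ∈ {flood, theft, wind}: fire is not in the set → false
  NOT photo evidence submitted: yes → false
  relevant rider attached: no → false
  fraud score ≥ 44: 42 ≥ 44 is false
  NOT incident in covered region: yes → false
  deductible ≤ 11406 USD: 8330 ≤ 11406 is true
  policy age = 216 months: 284 == 216 is false
  peril = other: fire == other is false
  incident in covered region: yes → true
  deductible < 4726 USD: 8330 < 4726 is false
Combine:
[1.1.1.1] exactly-one(true, true) = false
[1.1.1.2.1] false → false (antecedent false ⇒ implication holds) = true
[1.1.1.2] NOT true = false
[1.1.1.3] true → true = true
[1.1.1] false OR false OR true = true
[1.1] NOT true = false
[1] NOT false = true
[2.1.2] true AND false = false
[2.1] false AND false = false
[2.2.1.2] false AND false = false
[2.2.1] false OR false = false
[2.2] NOT false = true
[2] false → true (antecedent false ⇒ implication holds) = true
[3.1] exactly-one(false, true) = true
[3.2.1] false AND false = false
[3.2] NOT false = true
[3.3.2.1] exactly-one(false, false) = false
[3.3.2] NOT false = true
[3.3] true → true = true
[3] true AND true AND true = true
[root] true AND true AND true = true
Overall: true → paid

Paid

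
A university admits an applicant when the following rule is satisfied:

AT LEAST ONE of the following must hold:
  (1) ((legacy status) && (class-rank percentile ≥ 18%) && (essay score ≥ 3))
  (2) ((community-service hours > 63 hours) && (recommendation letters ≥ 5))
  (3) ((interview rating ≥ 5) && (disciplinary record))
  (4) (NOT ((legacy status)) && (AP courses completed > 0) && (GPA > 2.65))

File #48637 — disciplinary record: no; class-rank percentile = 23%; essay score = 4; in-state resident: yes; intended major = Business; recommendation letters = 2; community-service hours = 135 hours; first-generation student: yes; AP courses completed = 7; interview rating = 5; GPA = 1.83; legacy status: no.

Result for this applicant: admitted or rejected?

Rejected

Atomic conditions:
  legacy status: no → false
  class-rank percentile ≥ 18%: 23 ≥ 18 is true
  essay score ≥ 3: 4 ≥ 3 is true
  community-service hours > 63 hours: 135 > 63 is true
  recommendation letters ≥ 5: 2 ≥ 5 is false
  interview rating ≥ 5: 5 ≥ 5 is true
  disciplinary record: no → false
  AP courses completed > 0: 7 > 0 is true
  GPA > 2.65: 1.83 > 2.65 is false
Combine:
[1] false AND true AND true = false
[2] true AND false = false
[3] true AND false = false
[4.1] NOT false = true
[4] true AND true AND false = false
[root] false OR false OR false OR false = false
Overall: false → rejected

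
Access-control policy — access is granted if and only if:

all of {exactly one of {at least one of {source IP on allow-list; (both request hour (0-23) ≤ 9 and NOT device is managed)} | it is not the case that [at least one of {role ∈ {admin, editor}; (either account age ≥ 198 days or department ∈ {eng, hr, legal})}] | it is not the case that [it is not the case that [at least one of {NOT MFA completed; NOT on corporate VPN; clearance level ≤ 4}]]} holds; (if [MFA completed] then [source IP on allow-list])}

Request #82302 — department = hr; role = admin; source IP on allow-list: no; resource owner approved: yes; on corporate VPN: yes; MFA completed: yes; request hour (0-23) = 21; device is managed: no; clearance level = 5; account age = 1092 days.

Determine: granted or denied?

Denied

Atomic conditions:
  source IP on allow-list: no → false
  request hour (0-23) ≤ 9: 21 ≤ 9 is false
  NOT device is managed: no → true
  role ∈ {admin, editor}: admin is in the set → true
  account age ≥ 198 days: 1092 ≥ 198 is true
  department ∈ {eng, hr, legal}: hr is in the set → true
  NOT MFA completed: yes → false
  NOT on corporate VPN: yes → false
  clearance level ≤ 4: 5 ≤ 4 is false
  MFA completed: yes → true
Combine:
[1.1.2] false AND true = false
[1.1] false OR false = false
[1.2.1.2] true OR true = true
[1.2.1] true OR true = true
[1.2] NOT true = false
[1.3.1.1] false OR false OR false = false
[1.3.1] NOT false = true
[1.3] NOT true = false
[1] exactly-one(false, false, false) = false
[2] true → false = false
[root] false AND false = false
Overall: false → denied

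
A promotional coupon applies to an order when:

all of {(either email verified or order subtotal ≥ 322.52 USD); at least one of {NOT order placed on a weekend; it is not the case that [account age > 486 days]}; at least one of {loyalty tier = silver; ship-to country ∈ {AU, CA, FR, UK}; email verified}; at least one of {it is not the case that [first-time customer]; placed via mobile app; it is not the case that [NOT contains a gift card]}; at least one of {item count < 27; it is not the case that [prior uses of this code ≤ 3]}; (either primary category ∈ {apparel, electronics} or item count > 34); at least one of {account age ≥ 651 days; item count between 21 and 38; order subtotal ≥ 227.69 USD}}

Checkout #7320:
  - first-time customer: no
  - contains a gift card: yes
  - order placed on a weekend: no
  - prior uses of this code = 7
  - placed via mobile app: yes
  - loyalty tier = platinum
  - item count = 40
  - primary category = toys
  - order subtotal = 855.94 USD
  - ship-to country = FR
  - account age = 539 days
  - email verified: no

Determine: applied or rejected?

Applied

Atomic conditions:
  email verified: no → false
  order subtotal ≥ 322.52 USD: 855.94 ≥ 322.52 is true
  NOT order placed on a weekend: no → true
  account age > 486 days: 539 > 486 is true
  loyalty tier = silver: platinum == silver is false
  ship-to country ∈ {AU, CA, FR, UK}: FR is in the set → true
  first-time customer: no → false
  placed via mobile app: yes → true
  NOT contains a gift card: yes → false
  item count < 27: 40 < 27 is false
  prior uses of this code ≤ 3: 7 ≤ 3 is false
  primary category ∈ {apparel, electronics}: toys is not in the set → false
  item count > 34: 40 > 34 is true
  account age ≥ 651 days: 539 ≥ 651 is false
  item count between 21 and 38: 40 in [21, 38] is false
  order subtotal ≥ 227.69 USD: 855.94 ≥ 227.69 is true
Combine:
[1] false OR true = true
[2.2] NOT true = false
[2] true OR false = true
[3] false OR true OR false = true
[4.1] NOT false = true
[4.3] NOT false = true
[4] true OR true OR true = true
[5.2] NOT false = true
[5] false OR true = true
[6] false OR true = true
[7] false OR false OR true = true
[root] true AND true AND true AND true AND true AND true AND true = true
Overall: true → applied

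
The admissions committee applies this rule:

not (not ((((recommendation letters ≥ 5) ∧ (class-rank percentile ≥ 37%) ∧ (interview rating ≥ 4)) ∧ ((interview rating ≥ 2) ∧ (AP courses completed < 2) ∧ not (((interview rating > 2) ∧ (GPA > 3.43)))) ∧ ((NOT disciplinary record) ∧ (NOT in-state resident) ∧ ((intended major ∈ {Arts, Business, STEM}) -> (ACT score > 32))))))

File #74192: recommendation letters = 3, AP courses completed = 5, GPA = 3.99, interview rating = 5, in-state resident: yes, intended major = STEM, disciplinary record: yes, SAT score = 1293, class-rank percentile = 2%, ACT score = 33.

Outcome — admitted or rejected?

Rejected

Atomic conditions:
  recommendation letters ≥ 5: 3 ≥ 5 is false
  class-rank percentile ≥ 37%: 2 ≥ 37 is false
  interview rating ≥ 4: 5 ≥ 4 is true
  interview rating ≥ 2: 5 ≥ 2 is true
  AP courses completed < 2: 5 < 2 is false
  interview rating > 2: 5 > 2 is true
  GPA > 3.43: 3.99 > 3.43 is true
  NOT disciplinary record: yes → false
  NOT in-state resident: yes → false
  intended major ∈ {Arts, Business, STEM}: STEM is in the set → true
  ACT score > 32: 33 > 32 is true
Combine:
[1.1.1] false AND false AND true = false
[1.1.2.3.1] true AND true = true
[1.1.2.3] NOT true = false
[1.1.2] true AND false AND false = false
[1.1.3.3] true → true = true
[1.1.3] false AND false AND true = false
[1.1] false AND false AND false = false
[1] NOT false = true
[root] NOT true = false
Overall: false → rejected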